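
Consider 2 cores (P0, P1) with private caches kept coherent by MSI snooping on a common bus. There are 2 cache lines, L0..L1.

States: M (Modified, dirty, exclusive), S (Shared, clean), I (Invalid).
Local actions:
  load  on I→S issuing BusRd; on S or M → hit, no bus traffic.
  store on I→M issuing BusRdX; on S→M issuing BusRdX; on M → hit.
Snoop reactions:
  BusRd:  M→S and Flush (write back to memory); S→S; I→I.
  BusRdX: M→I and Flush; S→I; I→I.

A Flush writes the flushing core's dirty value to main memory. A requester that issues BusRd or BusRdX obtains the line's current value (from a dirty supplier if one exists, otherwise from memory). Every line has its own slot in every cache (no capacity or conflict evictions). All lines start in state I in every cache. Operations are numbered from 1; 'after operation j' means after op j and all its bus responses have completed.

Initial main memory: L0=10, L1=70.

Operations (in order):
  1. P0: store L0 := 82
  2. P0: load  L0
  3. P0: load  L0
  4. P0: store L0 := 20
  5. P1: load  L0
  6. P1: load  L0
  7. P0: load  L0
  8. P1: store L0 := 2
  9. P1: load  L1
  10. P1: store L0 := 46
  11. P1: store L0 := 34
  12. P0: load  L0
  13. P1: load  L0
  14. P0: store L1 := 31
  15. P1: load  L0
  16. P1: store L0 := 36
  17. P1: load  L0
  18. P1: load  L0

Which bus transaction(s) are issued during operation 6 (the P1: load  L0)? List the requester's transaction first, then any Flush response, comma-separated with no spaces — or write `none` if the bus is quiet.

step 1: P0: store L0 := 82  ⟶  MI  (L0)  txn=BusRdX  M[L0]=10
step 2: P0: load  L0  ⟶  MI  (L0)  txn=∅  M[L0]=10
step 3: P0: load  L0  ⟶  MI  (L0)  txn=∅  M[L0]=10
step 4: P0: store L0 := 20  ⟶  MI  (L0)  txn=∅  M[L0]=10
step 5: P1: load  L0  ⟶  SS  (L0)  txn=BusRd+Flush  M[L0]=20
step 6: P1: load  L0  ⟶  SS  (L0)  txn=∅  M[L0]=20
step 7: P0: load  L0  ⟶  SS  (L0)  txn=∅  M[L0]=20
step 8: P1: store L0 := 2  ⟶  IM  (L0)  txn=BusRdX  M[L0]=20
step 9: P1: load  L1  ⟶  IS  (L1)  txn=BusRd  M[L1]=70
step 10: P1: store L0 := 46  ⟶  IM  (L0)  txn=∅  M[L0]=20
step 11: P1: store L0 := 34  ⟶  IM  (L0)  txn=∅  M[L0]=20
step 12: P0: load  L0  ⟶  SS  (L0)  txn=BusRd+Flush  M[L0]=34
step 13: P1: load  L0  ⟶  SS  (L0)  txn=∅  M[L0]=34
step 14: P0: store L1 := 31  ⟶  MI  (L1)  txn=BusRdX  M[L1]=70
step 15: P1: load  L0  ⟶  SS  (L0)  txn=∅  M[L0]=34
step 16: P1: store L0 := 36  ⟶  IM  (L0)  txn=BusRdX  M[L0]=34
step 17: P1: load  L0  ⟶  IM  (L0)  txn=∅  M[L0]=34
step 18: P1: load  L0  ⟶  IM  (L0)  txn=∅  M[L0]=34

bus = none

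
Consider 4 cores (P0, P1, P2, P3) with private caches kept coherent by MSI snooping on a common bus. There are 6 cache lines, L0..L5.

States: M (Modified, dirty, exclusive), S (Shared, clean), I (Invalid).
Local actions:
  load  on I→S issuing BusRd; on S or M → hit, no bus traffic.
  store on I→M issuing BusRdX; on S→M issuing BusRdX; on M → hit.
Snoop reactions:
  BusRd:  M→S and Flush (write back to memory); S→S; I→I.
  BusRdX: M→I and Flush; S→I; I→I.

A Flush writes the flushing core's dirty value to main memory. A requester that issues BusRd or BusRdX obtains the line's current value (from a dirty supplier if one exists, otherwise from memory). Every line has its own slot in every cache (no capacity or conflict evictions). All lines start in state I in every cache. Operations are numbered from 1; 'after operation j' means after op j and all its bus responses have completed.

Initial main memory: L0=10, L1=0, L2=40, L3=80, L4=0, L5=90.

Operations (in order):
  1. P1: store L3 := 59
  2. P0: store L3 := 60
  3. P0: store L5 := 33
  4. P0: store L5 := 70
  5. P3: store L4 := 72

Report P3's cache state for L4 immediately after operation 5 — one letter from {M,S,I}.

[1] P1: store L3 := 59 | P0:I, P1:M(59), P2:I, P3:I | bus: BusRdX
[2] P0: store L3 := 60 | P0:M(60), P1:I, P2:I, P3:I | bus: BusRdX,Flush
[3] P0: store L5 := 33 | P0:M(33), P1:I, P2:I, P3:I | bus: BusRdX
[4] P0: store L5 := 70 | P0:M(70), P1:I, P2:I, P3:I | bus: none
[5] P3: store L4 := 72 | P0:I, P1:I, P2:I, P3:M(72) | bus: BusRdX

state = M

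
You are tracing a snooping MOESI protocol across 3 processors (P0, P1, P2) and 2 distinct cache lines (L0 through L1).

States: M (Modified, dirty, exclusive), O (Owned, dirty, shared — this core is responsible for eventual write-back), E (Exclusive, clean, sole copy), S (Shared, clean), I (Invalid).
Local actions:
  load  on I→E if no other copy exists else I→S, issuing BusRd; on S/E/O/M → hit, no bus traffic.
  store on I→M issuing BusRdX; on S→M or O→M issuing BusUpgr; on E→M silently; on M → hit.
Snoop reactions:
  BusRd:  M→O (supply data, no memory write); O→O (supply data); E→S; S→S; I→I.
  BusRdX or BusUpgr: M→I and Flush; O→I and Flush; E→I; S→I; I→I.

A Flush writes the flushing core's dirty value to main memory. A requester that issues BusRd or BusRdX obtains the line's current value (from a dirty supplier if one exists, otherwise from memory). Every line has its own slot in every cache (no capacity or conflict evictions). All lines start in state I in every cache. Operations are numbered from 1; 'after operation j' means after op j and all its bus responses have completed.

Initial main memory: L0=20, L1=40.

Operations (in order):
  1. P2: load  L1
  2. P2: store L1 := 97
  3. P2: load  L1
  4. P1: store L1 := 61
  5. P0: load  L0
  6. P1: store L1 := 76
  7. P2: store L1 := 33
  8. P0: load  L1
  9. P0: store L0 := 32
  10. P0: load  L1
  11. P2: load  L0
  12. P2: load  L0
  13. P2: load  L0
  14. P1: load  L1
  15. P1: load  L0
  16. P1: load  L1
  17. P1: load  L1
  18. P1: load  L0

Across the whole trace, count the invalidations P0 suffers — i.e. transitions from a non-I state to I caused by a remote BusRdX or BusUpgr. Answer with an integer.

invalidations = 0

  op1 P2: load  L1 → I/I/E on L1; bus BusRd; mem=40
  op2 P2: store L1 := 97 → I/I/M on L1; bus (none); mem=40
  op3 P2: load  L1 → I/I/M on L1; bus (none); mem=40
  op4 P1: store L1 := 61 → I/M/I on L1; bus BusRdX Flush; mem=97
  op5 P0: load  L0 → E/I/I on L0; bus BusRd; mem=20
  op6 P1: store L1 := 76 → I/M/I on L1; bus (none); mem=97
  op7 P2: store L1 := 33 → I/I/M on L1; bus BusRdX Flush; mem=76
  op8 P0: load  L1 → S/I/O on L1; bus BusRd; mem=76
  op9 P0: store L0 := 32 → M/I/I on L0; bus (none); mem=20
  op10 P0: load  L1 → S/I/O on L1; bus (none); mem=76
  op11 P2: load  L0 → O/I/S on L0; bus BusRd; mem=20
  op12 P2: load  L0 → O/I/S on L0; bus (none); mem=20
  op13 P2: load  L0 → O/I/S on L0; bus (none); mem=20
  op14 P1: load  L1 → S/S/O on L1; bus BusRd; mem=76
  op15 P1: load  L0 → O/S/S on L0; bus BusRd; mem=20
  op16 P1: load  L1 → S/S/O on L1; bus (none); mem=76
  op17 P1: load  L1 → S/S/O on L1; bus (none); mem=76
  op18 P1: load  L0 → O/S/S on L0; bus (none); mem=20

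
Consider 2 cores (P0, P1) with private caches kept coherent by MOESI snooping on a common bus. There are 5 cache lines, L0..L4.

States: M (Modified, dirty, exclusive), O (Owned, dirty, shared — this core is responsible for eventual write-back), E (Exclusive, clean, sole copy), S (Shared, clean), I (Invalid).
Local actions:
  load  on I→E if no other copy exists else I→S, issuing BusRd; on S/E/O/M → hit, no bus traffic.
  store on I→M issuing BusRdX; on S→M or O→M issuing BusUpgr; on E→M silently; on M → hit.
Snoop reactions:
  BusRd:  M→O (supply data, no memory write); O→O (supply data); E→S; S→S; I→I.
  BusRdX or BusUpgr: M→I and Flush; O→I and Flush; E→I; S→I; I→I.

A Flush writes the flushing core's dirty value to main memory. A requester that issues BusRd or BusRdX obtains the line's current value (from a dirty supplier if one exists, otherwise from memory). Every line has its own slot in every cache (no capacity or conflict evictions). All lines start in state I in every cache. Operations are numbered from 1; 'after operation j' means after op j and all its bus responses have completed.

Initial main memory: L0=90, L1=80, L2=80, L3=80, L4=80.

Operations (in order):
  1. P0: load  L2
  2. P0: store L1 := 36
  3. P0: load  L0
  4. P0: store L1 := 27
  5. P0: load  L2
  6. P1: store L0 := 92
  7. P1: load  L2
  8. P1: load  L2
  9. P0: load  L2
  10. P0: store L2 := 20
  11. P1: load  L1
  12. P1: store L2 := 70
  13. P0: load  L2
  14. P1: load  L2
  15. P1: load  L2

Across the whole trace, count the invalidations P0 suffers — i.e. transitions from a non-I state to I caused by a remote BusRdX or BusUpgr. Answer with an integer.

invalidations = 2

[1] P0: load  L2 | P0:E(80), P1:I | bus: BusRd
[2] P0: store L1 := 36 | P0:M(36), P1:I | bus: BusRdX
[3] P0: load  L0 | P0:E(90), P1:I | bus: BusRd
[4] P0: store L1 := 27 | P0:M(27), P1:I | bus: none
[5] P0: load  L2 | P0:E(80), P1:I | bus: none
[6] P1: store L0 := 92 | P0:I, P1:M(92) | bus: BusRdX
[7] P1: load  L2 | P0:S(80), P1:S(80) | bus: BusRd
[8] P1: load  L2 | P0:S(80), P1:S(80) | bus: none
[9] P0: load  L2 | P0:S(80), P1:S(80) | bus: none
[10] P0: store L2 := 20 | P0:M(20), P1:I | bus: BusUpgr
[11] P1: load  L1 | P0:O(27), P1:S(27) | bus: BusRd
[12] P1: store L2 := 70 | P0:I, P1:M(70) | bus: BusRdX,Flush
[13] P0: load  L2 | P0:S(70), P1:O(70) | bus: BusRd
[14] P1: load  L2 | P0:S(70), P1:O(70) | bus: none
[15] P1: load  L2 | P0:S(70), P1:O(70) | bus: none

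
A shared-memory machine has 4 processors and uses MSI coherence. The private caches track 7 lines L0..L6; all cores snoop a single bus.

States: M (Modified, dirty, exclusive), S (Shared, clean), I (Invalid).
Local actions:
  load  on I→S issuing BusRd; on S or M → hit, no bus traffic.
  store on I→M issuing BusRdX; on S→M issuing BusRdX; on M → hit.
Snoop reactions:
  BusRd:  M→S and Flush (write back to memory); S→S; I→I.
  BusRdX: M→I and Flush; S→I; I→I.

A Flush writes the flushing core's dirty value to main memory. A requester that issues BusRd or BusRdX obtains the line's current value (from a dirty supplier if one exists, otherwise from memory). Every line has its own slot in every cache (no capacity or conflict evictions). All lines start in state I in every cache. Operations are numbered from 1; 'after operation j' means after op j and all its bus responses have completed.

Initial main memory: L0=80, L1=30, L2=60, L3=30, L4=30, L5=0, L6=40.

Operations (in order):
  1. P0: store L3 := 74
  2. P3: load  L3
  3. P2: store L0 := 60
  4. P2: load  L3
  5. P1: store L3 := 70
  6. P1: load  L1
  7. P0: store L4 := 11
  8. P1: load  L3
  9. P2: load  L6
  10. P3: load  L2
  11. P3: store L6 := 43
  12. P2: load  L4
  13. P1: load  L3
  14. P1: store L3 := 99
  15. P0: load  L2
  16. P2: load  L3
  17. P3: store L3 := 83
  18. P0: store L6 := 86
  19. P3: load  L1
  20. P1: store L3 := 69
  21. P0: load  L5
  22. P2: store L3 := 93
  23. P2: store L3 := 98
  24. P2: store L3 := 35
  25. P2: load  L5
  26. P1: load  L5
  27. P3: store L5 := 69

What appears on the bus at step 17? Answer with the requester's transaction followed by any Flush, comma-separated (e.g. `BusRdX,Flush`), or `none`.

bus = BusRdX

1. P0: store L3 := 74  bus=[BusRdX]  L3: P0=M P1=I P2=I P3=I  mem[L3]=30
2. P3: load  L3  bus=[BusRd,Flush]  L3: P0=S P1=I P2=I P3=S  mem[L3]=74
3. P2: store L0 := 60  bus=[BusRdX]  L0: P0=I P1=I P2=M P3=I  mem[L0]=80
4. P2: load  L3  bus=[BusRd]  L3: P0=S P1=I P2=S P3=S  mem[L3]=74
5. P1: store L3 := 70  bus=[BusRdX]  L3: P0=I P1=M P2=I P3=I  mem[L3]=74
6. P1: load  L1  bus=[BusRd]  L1: P0=I P1=S P2=I P3=I  mem[L1]=30
7. P0: store L4 := 11  bus=[BusRdX]  L4: P0=M P1=I P2=I P3=I  mem[L4]=30
8. P1: load  L3  bus=[-]  L3: P0=I P1=M P2=I P3=I  mem[L3]=74
9. P2: load  L6  bus=[BusRd]  L6: P0=I P1=I P2=S P3=I  mem[L6]=40
10. P3: load  L2  bus=[BusRd]  L2: P0=I P1=I P2=I P3=S  mem[L2]=60
11. P3: store L6 := 43  bus=[BusRdX]  L6: P0=I P1=I P2=I P3=M  mem[L6]=40
12. P2: load  L4  bus=[BusRd,Flush]  L4: P0=S P1=I P2=S P3=I  mem[L4]=11
13. P1: load  L3  bus=[-]  L3: P0=I P1=M P2=I P3=I  mem[L3]=74
14. P1: store L3 := 99  bus=[-]  L3: P0=I P1=M P2=I P3=I  mem[L3]=74
15. P0: load  L2  bus=[BusRd]  L2: P0=S P1=I P2=I P3=S  mem[L2]=60
16. P2: load  L3  bus=[BusRd,Flush]  L3: P0=I P1=S P2=S P3=I  mem[L3]=99
17. P3: store L3 := 83  bus=[BusRdX]  L3: P0=I P1=I P2=I P3=M  mem[L3]=99
18. P0: store L6 := 86  bus=[BusRdX,Flush]  L6: P0=M P1=I P2=I P3=I  mem[L6]=43
19. P3: load  L1  bus=[BusRd]  L1: P0=I P1=S P2=I P3=S  mem[L1]=30
20. P1: store L3 := 69  bus=[BusRdX,Flush]  L3: P0=I P1=M P2=I P3=I  mem[L3]=83
21. P0: load  L5  bus=[BusRd]  L5: P0=S P1=I P2=I P3=I  mem[L5]=0
22. P2: store L3 := 93  bus=[BusRdX,Flush]  L3: P0=I P1=I P2=M P3=I  mem[L3]=69
23. P2: store L3 := 98  bus=[-]  L3: P0=I P1=I P2=M P3=I  mem[L3]=69
24. P2: store L3 := 35  bus=[-]  L3: P0=I P1=I P2=M P3=I  mem[L3]=69
25. P2: load  L5  bus=[BusRd]  L5: P0=S P1=I P2=S P3=I  mem[L5]=0
26. P1: load  L5  bus=[BusRd]  L5: P0=S P1=S P2=S P3=I  mem[L5]=0
27. P3: store L5 := 69  bus=[BusRdX]  L5: P0=I P1=I P2=I P3=M  mem[L5]=0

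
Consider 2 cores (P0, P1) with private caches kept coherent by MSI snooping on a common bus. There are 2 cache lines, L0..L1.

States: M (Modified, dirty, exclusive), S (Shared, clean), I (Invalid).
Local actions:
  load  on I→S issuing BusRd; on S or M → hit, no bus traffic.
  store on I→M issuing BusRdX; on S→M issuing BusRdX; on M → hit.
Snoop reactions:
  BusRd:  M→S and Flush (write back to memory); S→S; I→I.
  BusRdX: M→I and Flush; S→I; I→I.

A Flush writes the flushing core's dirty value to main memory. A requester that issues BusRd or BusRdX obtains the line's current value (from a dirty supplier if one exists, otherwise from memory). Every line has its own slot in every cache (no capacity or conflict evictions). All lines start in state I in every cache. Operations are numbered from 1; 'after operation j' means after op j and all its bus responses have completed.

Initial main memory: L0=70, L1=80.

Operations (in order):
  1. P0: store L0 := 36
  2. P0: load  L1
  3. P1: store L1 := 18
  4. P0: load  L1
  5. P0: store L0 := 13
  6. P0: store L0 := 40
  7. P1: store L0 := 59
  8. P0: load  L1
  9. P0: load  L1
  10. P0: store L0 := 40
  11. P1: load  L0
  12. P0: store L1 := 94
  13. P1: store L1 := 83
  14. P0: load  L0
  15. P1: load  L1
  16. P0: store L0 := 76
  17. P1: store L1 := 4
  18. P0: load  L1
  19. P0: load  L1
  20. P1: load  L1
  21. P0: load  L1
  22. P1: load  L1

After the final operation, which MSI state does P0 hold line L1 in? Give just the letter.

[1] P0: store L0 := 36 | P0:M(36), P1:I | bus: BusRdX
[2] P0: load  L1 | P0:S(80), P1:I | bus: BusRd
[3] P1: store L1 := 18 | P0:I, P1:M(18) | bus: BusRdX
[4] P0: load  L1 | P0:S(18), P1:S(18) | bus: BusRd,Flush
[5] P0: store L0 := 13 | P0:M(13), P1:I | bus: none
[6] P0: store L0 := 40 | P0:M(40), P1:I | bus: none
[7] P1: store L0 := 59 | P0:I, P1:M(59) | bus: BusRdX,Flush
[8] P0: load  L1 | P0:S(18), P1:S(18) | bus: none
[9] P0: load  L1 | P0:S(18), P1:S(18) | bus: none
[10] P0: store L0 := 40 | P0:M(40), P1:I | bus: BusRdX,Flush
[11] P1: load  L0 | P0:S(40), P1:S(40) | bus: BusRd,Flush
[12] P0: store L1 := 94 | P0:M(94), P1:I | bus: BusRdX
[13] P1: store L1 := 83 | P0:I, P1:M(83) | bus: BusRdX,Flush
[14] P0: load  L0 | P0:S(40), P1:S(40) | bus: none
[15] P1: load  L1 | P0:I, P1:M(83) | bus: none
[16] P0: store L0 := 76 | P0:M(76), P1:I | bus: BusRdX
[17] P1: store L1 := 4 | P0:I, P1:M(4) | bus: none
[18] P0: load  L1 | P0:S(4), P1:S(4) | bus: BusRd,Flush
[19] P0: load  L1 | P0:S(4), P1:S(4) | bus: none
[20] P1: load  L1 | P0:S(4), P1:S(4) | bus: none
[21] P0: load  L1 | P0:S(4), P1:S(4) | bus: none
[22] P1: load  L1 | P0:S(4), P1:S(4) | bus: none

state = S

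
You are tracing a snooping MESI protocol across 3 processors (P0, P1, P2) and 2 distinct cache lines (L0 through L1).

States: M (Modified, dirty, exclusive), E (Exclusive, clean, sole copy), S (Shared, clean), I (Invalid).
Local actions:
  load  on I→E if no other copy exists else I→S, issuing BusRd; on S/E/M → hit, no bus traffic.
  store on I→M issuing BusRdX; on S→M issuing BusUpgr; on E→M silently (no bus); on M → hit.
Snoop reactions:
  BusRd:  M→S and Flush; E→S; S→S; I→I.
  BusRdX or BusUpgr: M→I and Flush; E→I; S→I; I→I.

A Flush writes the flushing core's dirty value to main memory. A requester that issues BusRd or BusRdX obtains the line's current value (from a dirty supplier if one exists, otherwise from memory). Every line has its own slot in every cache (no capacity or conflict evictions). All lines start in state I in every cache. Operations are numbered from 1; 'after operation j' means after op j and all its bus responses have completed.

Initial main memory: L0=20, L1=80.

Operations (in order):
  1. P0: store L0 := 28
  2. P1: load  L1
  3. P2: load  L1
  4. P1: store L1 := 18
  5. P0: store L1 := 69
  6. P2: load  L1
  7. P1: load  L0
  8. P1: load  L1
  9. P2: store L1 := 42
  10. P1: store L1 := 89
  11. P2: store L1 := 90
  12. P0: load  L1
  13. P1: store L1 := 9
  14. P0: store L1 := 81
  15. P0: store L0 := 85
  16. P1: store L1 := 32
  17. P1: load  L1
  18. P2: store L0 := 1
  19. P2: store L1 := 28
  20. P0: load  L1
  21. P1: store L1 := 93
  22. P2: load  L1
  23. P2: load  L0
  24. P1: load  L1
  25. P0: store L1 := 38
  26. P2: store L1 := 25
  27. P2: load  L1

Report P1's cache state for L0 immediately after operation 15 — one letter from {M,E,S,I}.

state = I

  op1 P0: store L0 := 28 → M/I/I on L0; bus BusRdX; mem=20
  op2 P1: load  L1 → I/E/I on L1; bus BusRd; mem=80
  op3 P2: load  L1 → I/S/S on L1; bus BusRd; mem=80
  op4 P1: store L1 := 18 → I/M/I on L1; bus BusUpgr; mem=80
  op5 P0: store L1 := 69 → M/I/I on L1; bus BusRdX Flush; mem=18
  op6 P2: load  L1 → S/I/S on L1; bus BusRd Flush; mem=69
  op7 P1: load  L0 → S/S/I on L0; bus BusRd Flush; mem=28
  op8 P1: load  L1 → S/S/S on L1; bus BusRd; mem=69
  op9 P2: store L1 := 42 → I/I/M on L1; bus BusUpgr; mem=69
  op10 P1: store L1 := 89 → I/M/I on L1; bus BusRdX Flush; mem=42
  op11 P2: store L1 := 90 → I/I/M on L1; bus BusRdX Flush; mem=89
  op12 P0: load  L1 → S/I/S on L1; bus BusRd Flush; mem=90
  op13 P1: store L1 := 9 → I/M/I on L1; bus BusRdX; mem=90
  op14 P0: store L1 := 81 → M/I/I on L1; bus BusRdX Flush; mem=9
  op15 P0: store L0 := 85 → M/I/I on L0; bus BusUpgr; mem=28
  op16 P1: store L1 := 32 → I/M/I on L1; bus BusRdX Flush; mem=81
  op17 P1: load  L1 → I/M/I on L1; bus (none); mem=81
  op18 P2: store L0 := 1 → I/I/M on L0; bus BusRdX Flush; mem=85
  op19 P2: store L1 := 28 → I/I/M on L1; bus BusRdX Flush; mem=32
  op20 P0: load  L1 → S/I/S on L1; bus BusRd Flush; mem=28
  op21 P1: store L1 := 93 → I/M/I on L1; bus BusRdX; mem=28
  op22 P2: load  L1 → I/S/S on L1; bus BusRd Flush; mem=93
  op23 P2: load  L0 → I/I/M on L0; bus (none); mem=85
  op24 P1: load  L1 → I/S/S on L1; bus (none); mem=93
  op25 P0: store L1 := 38 → M/I/I on L1; bus BusRdX; mem=93
  op26 P2: store L1 := 25 → I/I/M on L1; bus BusRdX Flush; mem=38
  op27 P2: load  L1 → I/I/M on L1; bus (none); mem=38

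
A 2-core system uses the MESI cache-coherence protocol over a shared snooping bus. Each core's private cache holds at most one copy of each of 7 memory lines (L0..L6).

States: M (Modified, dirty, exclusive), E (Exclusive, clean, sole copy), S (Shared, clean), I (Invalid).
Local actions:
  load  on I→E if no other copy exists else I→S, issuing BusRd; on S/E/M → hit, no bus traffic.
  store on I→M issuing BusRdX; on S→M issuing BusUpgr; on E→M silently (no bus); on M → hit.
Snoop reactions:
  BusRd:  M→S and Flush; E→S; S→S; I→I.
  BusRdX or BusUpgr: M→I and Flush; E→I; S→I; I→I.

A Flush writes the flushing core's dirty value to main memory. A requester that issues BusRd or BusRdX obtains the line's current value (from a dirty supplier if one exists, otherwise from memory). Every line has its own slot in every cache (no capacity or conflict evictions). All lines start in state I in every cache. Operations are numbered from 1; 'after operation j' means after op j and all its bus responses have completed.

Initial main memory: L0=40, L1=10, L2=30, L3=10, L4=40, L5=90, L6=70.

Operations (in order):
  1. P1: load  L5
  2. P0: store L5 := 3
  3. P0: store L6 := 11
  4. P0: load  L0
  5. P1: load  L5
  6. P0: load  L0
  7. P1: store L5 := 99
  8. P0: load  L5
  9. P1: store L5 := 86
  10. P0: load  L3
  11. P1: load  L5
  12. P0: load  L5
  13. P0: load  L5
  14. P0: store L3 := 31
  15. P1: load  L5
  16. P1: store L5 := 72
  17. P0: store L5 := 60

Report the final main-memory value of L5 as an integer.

  op1 P1: load  L5 → I/E on L5; bus BusRd; mem=90
  op2 P0: store L5 := 3 → M/I on L5; bus BusRdX; mem=90
  op3 P0: store L6 := 11 → M/I on L6; bus BusRdX; mem=70
  op4 P0: load  L0 → E/I on L0; bus BusRd; mem=40
  op5 P1: load  L5 → S/S on L5; bus BusRd Flush; mem=3
  op6 P0: load  L0 → E/I on L0; bus (none); mem=40
  op7 P1: store L5 := 99 → I/M on L5; bus BusUpgr; mem=3
  op8 P0: load  L5 → S/S on L5; bus BusRd Flush; mem=99
  op9 P1: store L5 := 86 → I/M on L5; bus BusUpgr; mem=99
  op10 P0: load  L3 → E/I on L3; bus BusRd; mem=10
  op11 P1: load  L5 → I/M on L5; bus (none); mem=99
  op12 P0: load  L5 → S/S on L5; bus BusRd Flush; mem=86
  op13 P0: load  L5 → S/S on L5; bus (none); mem=86
  op14 P0: store L3 := 31 → M/I on L3; bus (none); mem=10
  op15 P1: load  L5 → S/S on L5; bus (none); mem=86
  op16 P1: store L5 := 72 → I/M on L5; bus BusUpgr; mem=86
  op17 P0: store L5 := 60 → M/I on L5; bus BusRdX Flush; mem=72

memory[L5] = 72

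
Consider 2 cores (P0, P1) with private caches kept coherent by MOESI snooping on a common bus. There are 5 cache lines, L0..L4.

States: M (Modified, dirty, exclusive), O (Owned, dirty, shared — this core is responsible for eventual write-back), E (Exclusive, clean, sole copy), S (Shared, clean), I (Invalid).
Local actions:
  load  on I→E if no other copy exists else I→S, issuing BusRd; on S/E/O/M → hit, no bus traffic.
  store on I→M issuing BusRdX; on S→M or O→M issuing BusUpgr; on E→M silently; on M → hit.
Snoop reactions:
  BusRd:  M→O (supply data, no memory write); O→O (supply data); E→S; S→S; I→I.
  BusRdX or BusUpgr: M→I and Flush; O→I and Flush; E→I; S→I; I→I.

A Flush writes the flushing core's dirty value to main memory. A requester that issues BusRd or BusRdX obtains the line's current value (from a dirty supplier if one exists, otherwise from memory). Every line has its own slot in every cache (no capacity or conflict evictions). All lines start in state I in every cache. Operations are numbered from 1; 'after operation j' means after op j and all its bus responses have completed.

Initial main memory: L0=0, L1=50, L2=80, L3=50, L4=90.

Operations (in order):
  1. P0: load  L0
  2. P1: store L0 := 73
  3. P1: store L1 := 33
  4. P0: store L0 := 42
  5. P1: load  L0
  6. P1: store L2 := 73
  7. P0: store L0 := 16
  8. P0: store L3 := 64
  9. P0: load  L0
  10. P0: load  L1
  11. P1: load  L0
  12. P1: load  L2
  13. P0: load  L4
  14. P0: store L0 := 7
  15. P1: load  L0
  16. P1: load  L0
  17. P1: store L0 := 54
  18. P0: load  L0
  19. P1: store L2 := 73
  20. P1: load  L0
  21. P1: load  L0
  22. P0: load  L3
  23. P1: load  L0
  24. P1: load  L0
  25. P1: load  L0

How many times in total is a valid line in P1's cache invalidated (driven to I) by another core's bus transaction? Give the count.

invalidations = 3

step 1: P0: load  L0  ⟶  EI  (L0)  txn=BusRd  M[L0]=0
step 2: P1: store L0 := 73  ⟶  IM  (L0)  txn=BusRdX  M[L0]=0
step 3: P1: store L1 := 33  ⟶  IM  (L1)  txn=BusRdX  M[L1]=50
step 4: P0: store L0 := 42  ⟶  MI  (L0)  txn=BusRdX+Flush  M[L0]=73
step 5: P1: load  L0  ⟶  OS  (L0)  txn=BusRd  M[L0]=73
step 6: P1: store L2 := 73  ⟶  IM  (L2)  txn=BusRdX  M[L2]=80
step 7: P0: store L0 := 16  ⟶  MI  (L0)  txn=BusUpgr  M[L0]=73
step 8: P0: store L3 := 64  ⟶  MI  (L3)  txn=BusRdX  M[L3]=50
step 9: P0: load  L0  ⟶  MI  (L0)  txn=∅  M[L0]=73
step 10: P0: load  L1  ⟶  SO  (L1)  txn=BusRd  M[L1]=50
step 11: P1: load  L0  ⟶  OS  (L0)  txn=BusRd  M[L0]=73
step 12: P1: load  L2  ⟶  IM  (L2)  txn=∅  M[L2]=80
step 13: P0: load  L4  ⟶  EI  (L4)  txn=BusRd  M[L4]=90
step 14: P0: store L0 := 7  ⟶  MI  (L0)  txn=BusUpgr  M[L0]=73
step 15: P1: load  L0  ⟶  OS  (L0)  txn=BusRd  M[L0]=73
step 16: P1: load  L0  ⟶  OS  (L0)  txn=∅  M[L0]=73
step 17: P1: store L0 := 54  ⟶  IM  (L0)  txn=BusUpgr+Flush  M[L0]=7
step 18: P0: load  L0  ⟶  SO  (L0)  txn=BusRd  M[L0]=7
step 19: P1: store L2 := 73  ⟶  IM  (L2)  txn=∅  M[L2]=80
step 20: P1: load  L0  ⟶  SO  (L0)  txn=∅  M[L0]=7
step 21: P1: load  L0  ⟶  SO  (L0)  txn=∅  M[L0]=7
step 22: P0: load  L3  ⟶  MI  (L3)  txn=∅  M[L3]=50
step 23: P1: load  L0  ⟶  SO  (L0)  txn=∅  M[L0]=7
step 24: P1: load  L0  ⟶  SO  (L0)  txn=∅  M[L0]=7
step 25: P1: load  L0  ⟶  SO  (L0)  txn=∅  M[L0]=7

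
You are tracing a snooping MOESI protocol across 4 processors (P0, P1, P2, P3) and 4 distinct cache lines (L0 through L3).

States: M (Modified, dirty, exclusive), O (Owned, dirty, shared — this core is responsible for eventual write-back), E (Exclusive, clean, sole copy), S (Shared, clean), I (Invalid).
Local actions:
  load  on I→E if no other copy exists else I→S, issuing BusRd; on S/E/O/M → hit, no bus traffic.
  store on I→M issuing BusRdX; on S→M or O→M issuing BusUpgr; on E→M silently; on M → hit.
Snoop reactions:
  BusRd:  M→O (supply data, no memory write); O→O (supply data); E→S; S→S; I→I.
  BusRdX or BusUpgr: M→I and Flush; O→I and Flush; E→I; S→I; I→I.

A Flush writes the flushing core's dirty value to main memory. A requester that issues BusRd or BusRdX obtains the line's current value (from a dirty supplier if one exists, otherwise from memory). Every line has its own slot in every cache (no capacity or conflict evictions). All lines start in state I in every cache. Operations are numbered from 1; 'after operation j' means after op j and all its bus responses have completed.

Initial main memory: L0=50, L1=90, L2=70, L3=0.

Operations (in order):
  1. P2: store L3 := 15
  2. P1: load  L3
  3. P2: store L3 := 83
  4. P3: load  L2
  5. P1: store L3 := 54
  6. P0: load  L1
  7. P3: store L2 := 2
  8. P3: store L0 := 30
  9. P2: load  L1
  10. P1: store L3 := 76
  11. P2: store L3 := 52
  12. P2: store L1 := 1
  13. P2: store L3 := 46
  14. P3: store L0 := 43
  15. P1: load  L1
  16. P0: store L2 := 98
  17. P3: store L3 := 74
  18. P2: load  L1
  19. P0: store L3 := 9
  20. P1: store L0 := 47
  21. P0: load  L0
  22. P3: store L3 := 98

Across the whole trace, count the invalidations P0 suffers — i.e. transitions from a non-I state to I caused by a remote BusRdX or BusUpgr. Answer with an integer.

step 1: P2: store L3 := 15  ⟶  IIMI  (L3)  txn=BusRdX  M[L3]=0
step 2: P1: load  L3  ⟶  ISOI  (L3)  txn=BusRd  M[L3]=0
step 3: P2: store L3 := 83  ⟶  IIMI  (L3)  txn=BusUpgr  M[L3]=0
step 4: P3: load  L2  ⟶  IIIE  (L2)  txn=BusRd  M[L2]=70
step 5: P1: store L3 := 54  ⟶  IMII  (L3)  txn=BusRdX+Flush  M[L3]=83
step 6: P0: load  L1  ⟶  EIII  (L1)  txn=BusRd  M[L1]=90
step 7: P3: store L2 := 2  ⟶  IIIM  (L2)  txn=∅  M[L2]=70
step 8: P3: store L0 := 30  ⟶  IIIM  (L0)  txn=BusRdX  M[L0]=50
step 9: P2: load  L1  ⟶  SISI  (L1)  txn=BusRd  M[L1]=90
step 10: P1: store L3 := 76  ⟶  IMII  (L3)  txn=∅  M[L3]=83
step 11: P2: store L3 := 52  ⟶  IIMI  (L3)  txn=BusRdX+Flush  M[L3]=76
step 12: P2: store L1 := 1  ⟶  IIMI  (L1)  txn=BusUpgr  M[L1]=90
step 13: P2: store L3 := 46  ⟶  IIMI  (L3)  txn=∅  M[L3]=76
step 14: P3: store L0 := 43  ⟶  IIIM  (L0)  txn=∅  M[L0]=50
step 15: P1: load  L1  ⟶  ISOI  (L1)  txn=BusRd  M[L1]=90
step 16: P0: store L2 := 98  ⟶  MIII  (L2)  txn=BusRdX+Flush  M[L2]=2
step 17: P3: store L3 := 74  ⟶  IIIM  (L3)  txn=BusRdX+Flush  M[L3]=46
step 18: P2: load  L1  ⟶  ISOI  (L1)  txn=∅  M[L1]=90
step 19: P0: store L3 := 9  ⟶  MIII  (L3)  txn=BusRdX+Flush  M[L3]=74
step 20: P1: store L0 := 47  ⟶  IMII  (L0)  txn=BusRdX+Flush  M[L0]=43
step 21: P0: load  L0  ⟶  SOII  (L0)  txn=BusRd  M[L0]=43
step 22: P3: store L3 := 98  ⟶  IIIM  (L3)  txn=BusRdX+Flush  M[L3]=9

invalidations = 2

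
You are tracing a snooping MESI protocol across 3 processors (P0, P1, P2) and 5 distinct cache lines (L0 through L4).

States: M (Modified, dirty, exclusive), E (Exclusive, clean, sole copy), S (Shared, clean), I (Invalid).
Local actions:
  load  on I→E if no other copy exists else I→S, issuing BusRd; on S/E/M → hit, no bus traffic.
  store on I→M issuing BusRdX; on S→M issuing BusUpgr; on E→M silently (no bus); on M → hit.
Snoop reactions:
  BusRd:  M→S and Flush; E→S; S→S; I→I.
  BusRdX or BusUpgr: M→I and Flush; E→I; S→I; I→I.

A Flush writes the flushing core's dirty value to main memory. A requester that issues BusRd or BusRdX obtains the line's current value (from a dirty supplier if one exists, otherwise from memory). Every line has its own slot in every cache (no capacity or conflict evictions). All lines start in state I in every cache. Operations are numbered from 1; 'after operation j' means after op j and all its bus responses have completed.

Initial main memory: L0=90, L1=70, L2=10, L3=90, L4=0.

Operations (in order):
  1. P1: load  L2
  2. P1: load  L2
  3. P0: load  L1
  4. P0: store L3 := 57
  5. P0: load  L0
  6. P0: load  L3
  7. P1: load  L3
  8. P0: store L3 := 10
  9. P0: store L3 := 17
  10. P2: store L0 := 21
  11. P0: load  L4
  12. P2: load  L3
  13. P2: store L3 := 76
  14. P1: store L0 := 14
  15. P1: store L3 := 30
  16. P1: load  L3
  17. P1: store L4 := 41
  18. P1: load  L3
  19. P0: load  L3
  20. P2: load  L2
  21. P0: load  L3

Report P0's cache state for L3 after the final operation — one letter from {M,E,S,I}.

[1] P1: load  L2 | P0:I, P1:E(10), P2:I | bus: BusRd
[2] P1: load  L2 | P0:I, P1:E(10), P2:I | bus: none
[3] P0: load  L1 | P0:E(70), P1:I, P2:I | bus: BusRd
[4] P0: store L3 := 57 | P0:M(57), P1:I, P2:I | bus: BusRdX
[5] P0: load  L0 | P0:E(90), P1:I, P2:I | bus: BusRd
[6] P0: load  L3 | P0:M(57), P1:I, P2:I | bus: none
[7] P1: load  L3 | P0:S(57), P1:S(57), P2:I | bus: BusRd,Flush
[8] P0: store L3 := 10 | P0:M(10), P1:I, P2:I | bus: BusUpgr
[9] P0: store L3 := 17 | P0:M(17), P1:I, P2:I | bus: none
[10] P2: store L0 := 21 | P0:I, P1:I, P2:M(21) | bus: BusRdX
[11] P0: load  L4 | P0:E(0), P1:I, P2:I | bus: BusRd
[12] P2: load  L3 | P0:S(17), P1:I, P2:S(17) | bus: BusRd,Flush
[13] P2: store L3 := 76 | P0:I, P1:I, P2:M(76) | bus: BusUpgr
[14] P1: store L0 := 14 | P0:I, P1:M(14), P2:I | bus: BusRdX,Flush
[15] P1: store L3 := 30 | P0:I, P1:M(30), P2:I | bus: BusRdX,Flush
[16] P1: load  L3 | P0:I, P1:M(30), P2:I | bus: none
[17] P1: store L4 := 41 | P0:I, P1:M(41), P2:I | bus: BusRdX
[18] P1: load  L3 | P0:I, P1:M(30), P2:I | bus: none
[19] P0: load  L3 | P0:S(30), P1:S(30), P2:I | bus: BusRd,Flush
[20] P2: load  L2 | P0:I, P1:S(10), P2:S(10) | bus: BusRd
[21] P0: load  L3 | P0:S(30), P1:S(30), P2:I | bus: none

state = S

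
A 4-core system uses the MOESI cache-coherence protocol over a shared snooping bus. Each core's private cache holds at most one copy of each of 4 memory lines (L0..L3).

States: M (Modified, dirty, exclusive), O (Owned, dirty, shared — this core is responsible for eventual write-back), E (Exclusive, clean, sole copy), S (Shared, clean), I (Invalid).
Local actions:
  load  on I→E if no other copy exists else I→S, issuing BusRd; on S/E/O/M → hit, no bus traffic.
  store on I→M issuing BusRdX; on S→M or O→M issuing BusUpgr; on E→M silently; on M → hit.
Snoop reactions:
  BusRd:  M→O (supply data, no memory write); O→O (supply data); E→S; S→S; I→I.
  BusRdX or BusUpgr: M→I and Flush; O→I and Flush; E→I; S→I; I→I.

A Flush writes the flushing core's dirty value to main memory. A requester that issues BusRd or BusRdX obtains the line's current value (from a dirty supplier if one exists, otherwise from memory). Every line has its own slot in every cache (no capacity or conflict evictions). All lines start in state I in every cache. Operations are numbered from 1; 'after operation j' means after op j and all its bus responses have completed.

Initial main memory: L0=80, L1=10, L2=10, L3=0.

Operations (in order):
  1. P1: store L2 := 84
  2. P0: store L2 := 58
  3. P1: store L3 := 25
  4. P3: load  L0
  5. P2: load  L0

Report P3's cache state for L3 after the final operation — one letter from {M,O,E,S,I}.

1. P1: store L2 := 84  bus=[BusRdX]  L2: P0=I P1=M P2=I P3=I  mem[L2]=10
2. P0: store L2 := 58  bus=[BusRdX,Flush]  L2: P0=M P1=I P2=I P3=I  mem[L2]=84
3. P1: store L3 := 25  bus=[BusRdX]  L3: P0=I P1=M P2=I P3=I  mem[L3]=0
4. P3: load  L0  bus=[BusRd]  L0: P0=I P1=I P2=I P3=E  mem[L0]=80
5. P2: load  L0  bus=[BusRd]  L0: P0=I P1=I P2=S P3=S  mem[L0]=80

state = I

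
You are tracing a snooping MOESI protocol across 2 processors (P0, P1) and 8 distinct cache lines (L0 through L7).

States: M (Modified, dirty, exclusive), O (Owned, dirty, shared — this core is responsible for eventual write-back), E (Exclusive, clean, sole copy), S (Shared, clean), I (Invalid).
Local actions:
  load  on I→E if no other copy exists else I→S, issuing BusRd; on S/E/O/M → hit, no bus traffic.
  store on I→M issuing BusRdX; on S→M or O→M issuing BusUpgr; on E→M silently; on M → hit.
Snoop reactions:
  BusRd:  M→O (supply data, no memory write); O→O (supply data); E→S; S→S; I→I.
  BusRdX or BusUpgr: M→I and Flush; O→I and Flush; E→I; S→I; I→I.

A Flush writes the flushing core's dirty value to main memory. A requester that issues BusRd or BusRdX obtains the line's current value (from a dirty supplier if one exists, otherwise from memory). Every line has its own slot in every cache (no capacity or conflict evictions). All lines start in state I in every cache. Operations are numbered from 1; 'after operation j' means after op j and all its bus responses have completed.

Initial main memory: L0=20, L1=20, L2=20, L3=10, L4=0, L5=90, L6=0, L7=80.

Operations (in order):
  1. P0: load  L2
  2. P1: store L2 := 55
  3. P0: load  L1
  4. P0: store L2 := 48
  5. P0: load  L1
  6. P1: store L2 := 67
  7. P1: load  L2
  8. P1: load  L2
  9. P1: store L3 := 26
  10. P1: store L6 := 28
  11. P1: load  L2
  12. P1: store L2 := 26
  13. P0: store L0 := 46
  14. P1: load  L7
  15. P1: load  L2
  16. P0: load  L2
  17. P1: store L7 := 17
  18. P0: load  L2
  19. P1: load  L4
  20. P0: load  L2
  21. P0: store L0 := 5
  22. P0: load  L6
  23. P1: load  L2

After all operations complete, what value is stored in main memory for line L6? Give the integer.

memory[L6] = 0

[1] P0: load  L2 | P0:E(20), P1:I | bus: BusRd
[2] P1: store L2 := 55 | P0:I, P1:M(55) | bus: BusRdX
[3] P0: load  L1 | P0:E(20), P1:I | bus: BusRd
[4] P0: store L2 := 48 | P0:M(48), P1:I | bus: BusRdX,Flush
[5] P0: load  L1 | P0:E(20), P1:I | bus: none
[6] P1: store L2 := 67 | P0:I, P1:M(67) | bus: BusRdX,Flush
[7] P1: load  L2 | P0:I, P1:M(67) | bus: none
[8] P1: load  L2 | P0:I, P1:M(67) | bus: none
[9] P1: store L3 := 26 | P0:I, P1:M(26) | bus: BusRdX
[10] P1: store L6 := 28 | P0:I, P1:M(28) | bus: BusRdX
[11] P1: load  L2 | P0:I, P1:M(67) | bus: none
[12] P1: store L2 := 26 | P0:I, P1:M(26) | bus: none
[13] P0: store L0 := 46 | P0:M(46), P1:I | bus: BusRdX
[14] P1: load  L7 | P0:I, P1:E(80) | bus: BusRd
[15] P1: load  L2 | P0:I, P1:M(26) | bus: none
[16] P0: load  L2 | P0:S(26), P1:O(26) | bus: BusRd
[17] P1: store L7 := 17 | P0:I, P1:M(17) | bus: none
[18] P0: load  L2 | P0:S(26), P1:O(26) | bus: none
[19] P1: load  L4 | P0:I, P1:E(0) | bus: BusRd
[20] P0: load  L2 | P0:S(26), P1:O(26) | bus: none
[21] P0: store L0 := 5 | P0:M(5), P1:I | bus: none
[22] P0: load  L6 | P0:S(28), P1:O(28) | bus: BusRd
[23] P1: load  L2 | P0:S(26), P1:O(26) | bus: none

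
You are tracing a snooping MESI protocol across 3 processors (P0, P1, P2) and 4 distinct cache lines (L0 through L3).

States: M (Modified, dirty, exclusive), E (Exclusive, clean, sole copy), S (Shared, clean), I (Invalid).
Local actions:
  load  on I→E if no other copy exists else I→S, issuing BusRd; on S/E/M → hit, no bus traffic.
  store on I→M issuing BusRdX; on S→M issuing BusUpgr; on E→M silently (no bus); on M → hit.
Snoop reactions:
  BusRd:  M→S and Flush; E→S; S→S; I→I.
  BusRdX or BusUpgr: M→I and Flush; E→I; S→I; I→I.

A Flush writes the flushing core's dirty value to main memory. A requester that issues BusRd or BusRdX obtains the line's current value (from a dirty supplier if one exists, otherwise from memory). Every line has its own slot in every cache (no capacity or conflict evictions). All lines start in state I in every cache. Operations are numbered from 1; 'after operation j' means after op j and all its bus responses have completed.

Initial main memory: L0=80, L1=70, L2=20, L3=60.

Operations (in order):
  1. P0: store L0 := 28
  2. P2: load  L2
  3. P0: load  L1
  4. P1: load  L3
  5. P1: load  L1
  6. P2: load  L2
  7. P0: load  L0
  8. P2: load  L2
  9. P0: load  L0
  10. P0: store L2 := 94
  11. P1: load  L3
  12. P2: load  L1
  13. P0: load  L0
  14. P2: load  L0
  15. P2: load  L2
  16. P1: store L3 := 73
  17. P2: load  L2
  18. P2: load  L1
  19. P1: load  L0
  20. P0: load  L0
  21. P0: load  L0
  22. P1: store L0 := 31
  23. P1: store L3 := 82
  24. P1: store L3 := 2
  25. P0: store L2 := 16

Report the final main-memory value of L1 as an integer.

memory[L1] = 70

  op1 P0: store L0 := 28 → M/I/I on L0; bus BusRdX; mem=80
  op2 P2: load  L2 → I/I/E on L2; bus BusRd; mem=20
  op3 P0: load  L1 → E/I/I on L1; bus BusRd; mem=70
  op4 P1: load  L3 → I/E/I on L3; bus BusRd; mem=60
  op5 P1: load  L1 → S/S/I on L1; bus BusRd; mem=70
  op6 P2: load  L2 → I/I/E on L2; bus (none); mem=20
  op7 P0: load  L0 → M/I/I on L0; bus (none); mem=80
  op8 P2: load  L2 → I/I/E on L2; bus (none); mem=20
  op9 P0: load  L0 → M/I/I on L0; bus (none); mem=80
  op10 P0: store L2 := 94 → M/I/I on L2; bus BusRdX; mem=20
  op11 P1: load  L3 → I/E/I on L3; bus (none); mem=60
  op12 P2: load  L1 → S/S/S on L1; bus BusRd; mem=70
  op13 P0: load  L0 → M/I/I on L0; bus (none); mem=80
  op14 P2: load  L0 → S/I/S on L0; bus BusRd Flush; mem=28
  op15 P2: load  L2 → S/I/S on L2; bus BusRd Flush; mem=94
  op16 P1: store L3 := 73 → I/M/I on L3; bus (none); mem=60
  op17 P2: load  L2 → S/I/S on L2; bus (none); mem=94
  op18 P2: load  L1 → S/S/S on L1; bus (none); mem=70
  op19 P1: load  L0 → S/S/S on L0; bus BusRd; mem=28
  op20 P0: load  L0 → S/S/S on L0; bus (none); mem=28
  op21 P0: load  L0 → S/S/S on L0; bus (none); mem=28
  op22 P1: store L0 := 31 → I/M/I on L0; bus BusUpgr; mem=28
  op23 P1: store L3 := 82 → I/M/I on L3; bus (none); mem=60
  op24 P1: store L3 := 2 → I/M/I on L3; bus (none); mem=60
  op25 P0: store L2 := 16 → M/I/I on L2; bus BusUpgr; mem=94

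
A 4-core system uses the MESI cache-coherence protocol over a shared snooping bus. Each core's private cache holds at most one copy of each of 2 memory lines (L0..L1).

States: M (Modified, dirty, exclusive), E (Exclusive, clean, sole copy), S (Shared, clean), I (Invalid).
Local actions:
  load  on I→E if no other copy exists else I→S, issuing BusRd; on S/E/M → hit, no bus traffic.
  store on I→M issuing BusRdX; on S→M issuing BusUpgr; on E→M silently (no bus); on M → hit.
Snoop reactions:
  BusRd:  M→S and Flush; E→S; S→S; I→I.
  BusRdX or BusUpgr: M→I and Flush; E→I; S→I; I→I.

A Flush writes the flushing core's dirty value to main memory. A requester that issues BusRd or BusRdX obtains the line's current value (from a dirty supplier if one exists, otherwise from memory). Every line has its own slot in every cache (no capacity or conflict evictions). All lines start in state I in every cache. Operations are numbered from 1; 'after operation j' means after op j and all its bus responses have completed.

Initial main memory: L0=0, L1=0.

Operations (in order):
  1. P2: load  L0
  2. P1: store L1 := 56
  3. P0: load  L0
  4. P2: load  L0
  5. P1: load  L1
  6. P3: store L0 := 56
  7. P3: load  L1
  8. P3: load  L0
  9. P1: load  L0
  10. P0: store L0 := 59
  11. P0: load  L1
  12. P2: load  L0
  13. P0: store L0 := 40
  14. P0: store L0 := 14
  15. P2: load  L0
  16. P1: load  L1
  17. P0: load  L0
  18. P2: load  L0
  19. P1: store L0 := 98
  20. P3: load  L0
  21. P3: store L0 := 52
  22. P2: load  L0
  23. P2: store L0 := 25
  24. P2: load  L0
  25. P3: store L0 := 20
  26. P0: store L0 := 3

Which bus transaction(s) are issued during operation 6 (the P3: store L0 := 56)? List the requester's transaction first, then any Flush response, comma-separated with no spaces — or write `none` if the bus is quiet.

step 1: P2: load  L0  ⟶  IIEI  (L0)  txn=BusRd  M[L0]=0
step 2: P1: store L1 := 56  ⟶  IMII  (L1)  txn=BusRdX  M[L1]=0
step 3: P0: load  L0  ⟶  SISI  (L0)  txn=BusRd  M[L0]=0
step 4: P2: load  L0  ⟶  SISI  (L0)  txn=∅  M[L0]=0
step 5: P1: load  L1  ⟶  IMII  (L1)  txn=∅  M[L1]=0
step 6: P3: store L0 := 56  ⟶  IIIM  (L0)  txn=BusRdX  M[L0]=0
step 7: P3: load  L1  ⟶  ISIS  (L1)  txn=BusRd+Flush  M[L1]=56
step 8: P3: load  L0  ⟶  IIIM  (L0)  txn=∅  M[L0]=0
step 9: P1: load  L0  ⟶  ISIS  (L0)  txn=BusRd+Flush  M[L0]=56
step 10: P0: store L0 := 59  ⟶  MIII  (L0)  txn=BusRdX  M[L0]=56
step 11: P0: load  L1  ⟶  SSIS  (L1)  txn=BusRd  M[L1]=56
step 12: P2: load  L0  ⟶  SISI  (L0)  txn=BusRd+Flush  M[L0]=59
step 13: P0: store L0 := 40  ⟶  MIII  (L0)  txn=BusUpgr  M[L0]=59
step 14: P0: store L0 := 14  ⟶  MIII  (L0)  txn=∅  M[L0]=59
step 15: P2: load  L0  ⟶  SISI  (L0)  txn=BusRd+Flush  M[L0]=14
step 16: P1: load  L1  ⟶  SSIS  (L1)  txn=∅  M[L1]=56
step 17: P0: load  L0  ⟶  SISI  (L0)  txn=∅  M[L0]=14
step 18: P2: load  L0  ⟶  SISI  (L0)  txn=∅  M[L0]=14
step 19: P1: store L0 := 98  ⟶  IMII  (L0)  txn=BusRdX  M[L0]=14
step 20: P3: load  L0  ⟶  ISIS  (L0)  txn=BusRd+Flush  M[L0]=98
step 21: P3: store L0 := 52  ⟶  IIIM  (L0)  txn=BusUpgr  M[L0]=98
step 22: P2: load  L0  ⟶  IISS  (L0)  txn=BusRd+Flush  M[L0]=52
step 23: P2: store L0 := 25  ⟶  IIMI  (L0)  txn=BusUpgr  M[L0]=52
step 24: P2: load  L0  ⟶  IIMI  (L0)  txn=∅  M[L0]=52
step 25: P3: store L0 := 20  ⟶  IIIM  (L0)  txn=BusRdX+Flush  M[L0]=25
step 26: P0: store L0 := 3  ⟶  MIII  (L0)  txn=BusRdX+Flush  M[L0]=20

bus = BusRdX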